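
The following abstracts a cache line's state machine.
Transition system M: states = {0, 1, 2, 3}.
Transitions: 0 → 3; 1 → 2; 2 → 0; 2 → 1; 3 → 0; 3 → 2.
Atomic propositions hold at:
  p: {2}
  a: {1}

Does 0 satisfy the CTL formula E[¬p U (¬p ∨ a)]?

Yes

Sat(¬p) = {0, 1, 3}
Sat(¬p ∨ a) = {0, 1, 3}
E[¬p U (¬p ∨ a)]: least fixpoint, start Z0 = Sat((¬p ∨ a)) = {0, 1, 3}, add states in Sat(¬p) with some successor in Z. Already a fixed point.
Sat(E[¬p U (¬p ∨ a)]) = {0, 1, 3}
0 ∈ Sat(E[¬p U (¬p ∨ a)]) = {0, 1, 3}, so the formula holds at 0.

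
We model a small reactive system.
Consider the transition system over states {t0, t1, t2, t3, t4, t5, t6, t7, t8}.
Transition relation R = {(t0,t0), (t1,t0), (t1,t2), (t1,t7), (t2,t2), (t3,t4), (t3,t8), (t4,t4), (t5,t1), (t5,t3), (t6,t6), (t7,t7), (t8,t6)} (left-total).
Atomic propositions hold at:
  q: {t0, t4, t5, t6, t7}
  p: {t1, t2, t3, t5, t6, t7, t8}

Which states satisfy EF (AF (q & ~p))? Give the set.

{t0, t1, t3, t4, t5}

Sat(~p) = {t0, t4}
Sat(q & ~p) = {t0, t4}
AF (q & ~p): least fixpoint, start Z0 = {t0, t4}, add states with every successor in Z. Already a fixed point.
Sat(AF (q & ~p)) = {t0, t4}
EF (AF (q & ~p)): least fixpoint, start Z0 = {t0, t4}, add states with some successor in Z. Z1 = {t0, t1, t3, t4}; Z2 = {t0, t1, t3, t4, t5}; fixed.
Sat(EF (AF (q & ~p))) = {t0, t1, t3, t4, t5}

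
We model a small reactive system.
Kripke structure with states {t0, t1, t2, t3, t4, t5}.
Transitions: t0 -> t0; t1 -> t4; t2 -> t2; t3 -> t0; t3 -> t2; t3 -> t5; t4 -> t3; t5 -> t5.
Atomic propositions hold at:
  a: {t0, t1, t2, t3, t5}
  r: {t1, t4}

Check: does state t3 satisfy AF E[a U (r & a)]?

No

Sat(r & a) = {t1}
E[a U (r & a)]: least fixpoint, start Z0 = Sat((r & a)) = {t1}, add states in Sat(a) with some successor in Z. Already a fixed point.
Sat(E[a U (r & a)]) = {t1}
AF E[a U (r & a)]: least fixpoint, start Z0 = {t1}, add states with every successor in Z. Already a fixed point.
Sat(AF E[a U (r & a)]) = {t1}
t3 ∉ Sat(AF E[a U (r & a)]) = {t1}, so the formula does not hold at t3.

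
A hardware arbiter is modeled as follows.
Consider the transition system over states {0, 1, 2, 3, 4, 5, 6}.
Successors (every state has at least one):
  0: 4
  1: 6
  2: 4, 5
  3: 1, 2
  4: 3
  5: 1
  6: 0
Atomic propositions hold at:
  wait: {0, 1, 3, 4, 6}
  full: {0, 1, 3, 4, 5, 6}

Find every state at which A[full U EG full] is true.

EG full: greatest fixpoint, start Z0 = {0, 1, 3, 4, 5, 6}, keep only states in Sat with some successor in Z. Already a fixed point.
Sat(EG full) = {0, 1, 3, 4, 5, 6}
A[full U EG full]: least fixpoint, start Z0 = Sat(EG full) = {0, 1, 3, 4, 5, 6}, add states in Sat(full) with every successor in Z. Already a fixed point.
Sat(A[full U EG full]) = {0, 1, 3, 4, 5, 6}

{0, 1, 3, 4, 5, 6}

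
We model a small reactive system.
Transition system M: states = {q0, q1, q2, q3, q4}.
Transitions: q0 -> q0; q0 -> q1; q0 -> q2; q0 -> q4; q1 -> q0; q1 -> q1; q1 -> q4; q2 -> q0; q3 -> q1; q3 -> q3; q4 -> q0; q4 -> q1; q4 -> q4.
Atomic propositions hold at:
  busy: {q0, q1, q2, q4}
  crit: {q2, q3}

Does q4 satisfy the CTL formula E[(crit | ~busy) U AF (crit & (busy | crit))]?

Sat(~busy) = {q3}
Sat(crit | ~busy) = {q2, q3}
Sat(busy | crit) = {q0, q1, q2, q3, q4}
Sat(crit & (busy | crit)) = {q2, q3}
AF (crit & (busy | crit)): least fixpoint, start Z0 = {q2, q3}, add states with every successor in Z. Already a fixed point.
Sat(AF (crit & (busy | crit))) = {q2, q3}
E[(crit | ~busy) U AF (crit & (busy | crit))]: least fixpoint, start Z0 = Sat(AF (crit & (busy | crit))) = {q2, q3}, add states in Sat(crit | ~busy) with some successor in Z. Already a fixed point.
Sat(E[(crit | ~busy) U AF (crit & (busy | crit))]) = {q2, q3}
q4 ∉ Sat(E[(crit | ~busy) U AF (crit & (busy | crit))]) = {q2, q3}, so the formula does not hold at q4.

No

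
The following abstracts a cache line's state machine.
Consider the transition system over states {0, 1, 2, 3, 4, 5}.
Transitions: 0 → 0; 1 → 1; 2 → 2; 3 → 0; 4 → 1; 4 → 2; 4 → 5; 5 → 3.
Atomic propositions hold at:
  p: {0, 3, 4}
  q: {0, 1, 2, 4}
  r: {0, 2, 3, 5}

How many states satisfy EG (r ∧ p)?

Sat(r ∧ p) = {0, 3}
EG (r ∧ p): greatest fixpoint, start Z0 = {0, 3}, keep only states in Sat with some successor in Z. Already a fixed point.
Sat(EG (r ∧ p)) = {0, 3}
|Sat(EG (r ∧ p))| = |{0, 3}| = 2.

2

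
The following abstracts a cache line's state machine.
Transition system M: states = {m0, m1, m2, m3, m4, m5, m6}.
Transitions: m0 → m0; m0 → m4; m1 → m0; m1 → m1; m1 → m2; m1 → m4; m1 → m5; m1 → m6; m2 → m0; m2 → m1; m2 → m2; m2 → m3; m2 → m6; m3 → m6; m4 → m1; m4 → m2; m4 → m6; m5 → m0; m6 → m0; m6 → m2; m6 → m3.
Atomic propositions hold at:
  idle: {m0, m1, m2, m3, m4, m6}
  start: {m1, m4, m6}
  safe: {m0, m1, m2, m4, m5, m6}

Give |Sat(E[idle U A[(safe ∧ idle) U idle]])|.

6

Sat(safe ∧ idle) = {m0, m1, m2, m4, m6}
A[(safe ∧ idle) U idle]: least fixpoint, start Z0 = Sat(idle) = {m0, m1, m2, m3, m4, m6}, add states in Sat(safe ∧ idle) with every successor in Z. Already a fixed point.
Sat(A[(safe ∧ idle) U idle]) = {m0, m1, m2, m3, m4, m6}
E[idle U A[(safe ∧ idle) U idle]]: least fixpoint, start Z0 = Sat(A[(safe ∧ idle) U idle]) = {m0, m1, m2, m3, m4, m6}, add states in Sat(idle) with some successor in Z. Already a fixed point.
Sat(E[idle U A[(safe ∧ idle) U idle]]) = {m0, m1, m2, m3, m4, m6}
|Sat(E[idle U A[(safe ∧ idle) U idle]])| = |{m0, m1, m2, m3, m4, m6}| = 6.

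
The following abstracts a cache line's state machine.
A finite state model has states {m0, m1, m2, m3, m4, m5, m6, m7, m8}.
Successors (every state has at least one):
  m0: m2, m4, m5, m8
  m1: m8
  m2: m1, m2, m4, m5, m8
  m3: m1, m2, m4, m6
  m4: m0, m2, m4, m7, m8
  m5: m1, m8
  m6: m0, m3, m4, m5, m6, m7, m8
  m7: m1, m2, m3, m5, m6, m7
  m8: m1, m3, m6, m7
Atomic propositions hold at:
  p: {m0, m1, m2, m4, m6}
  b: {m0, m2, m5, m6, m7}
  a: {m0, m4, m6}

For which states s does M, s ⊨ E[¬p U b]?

Sat(¬p) = {m3, m5, m7, m8}
E[¬p U b]: least fixpoint, start Z0 = Sat(b) = {m0, m2, m5, m6, m7}, add states in Sat(¬p) with some successor in Z. Z1 = {m0, m2, m3, m5, m6, m7, m8}; fixed.
Sat(E[¬p U b]) = {m0, m2, m3, m5, m6, m7, m8}

{m0, m2, m3, m5, m6, m7, m8}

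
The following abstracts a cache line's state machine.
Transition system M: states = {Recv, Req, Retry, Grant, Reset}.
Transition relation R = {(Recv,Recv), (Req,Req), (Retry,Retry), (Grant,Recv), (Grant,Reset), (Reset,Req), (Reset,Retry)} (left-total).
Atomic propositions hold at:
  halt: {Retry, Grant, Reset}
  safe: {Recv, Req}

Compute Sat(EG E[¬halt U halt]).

{Retry, Grant, Reset}

Sat(¬halt) = {Recv, Req}
E[¬halt U halt]: least fixpoint, start Z0 = Sat(halt) = {Retry, Grant, Reset}, add states in Sat(¬halt) with some successor in Z. Already a fixed point.
Sat(E[¬halt U halt]) = {Retry, Grant, Reset}
EG E[¬halt U halt]: greatest fixpoint, start Z0 = {Retry, Grant, Reset}, keep only states in Sat with some successor in Z. Already a fixed point.
Sat(EG E[¬halt U halt]) = {Retry, Grant, Reset}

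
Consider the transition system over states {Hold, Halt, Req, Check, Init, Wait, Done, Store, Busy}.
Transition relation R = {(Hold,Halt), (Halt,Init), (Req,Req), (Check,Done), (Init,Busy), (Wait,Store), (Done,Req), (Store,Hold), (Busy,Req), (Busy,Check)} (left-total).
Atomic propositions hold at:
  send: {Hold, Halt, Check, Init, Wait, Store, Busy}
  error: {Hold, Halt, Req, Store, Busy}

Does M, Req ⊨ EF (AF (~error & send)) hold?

No

Sat(~error) = {Check, Init, Wait, Done}
Sat(~error & send) = {Check, Init, Wait}
AF (~error & send): least fixpoint, start Z0 = {Check, Init, Wait}, add states with every successor in Z. Z1 = {Halt, Check, Init, Wait}; Z2 = {Hold, Halt, Check, Init, Wait}; Z3 = {Hold, Halt, Check, Init, Wait, Store}; fixed.
Sat(AF (~error & send)) = {Hold, Halt, Check, Init, Wait, Store}
EF (AF (~error & send)): least fixpoint, start Z0 = {Hold, Halt, Check, Init, Wait, Store}, add states with some successor in Z. Z1 = {Hold, Halt, Check, Init, Wait, Store, Busy}; fixed.
Sat(EF (AF (~error & send))) = {Hold, Halt, Check, Init, Wait, Store, Busy}
Req ∉ Sat(EF (AF (~error & send))) = {Hold, Halt, Check, Init, Wait, Store, Busy}, so the formula does not hold at Req.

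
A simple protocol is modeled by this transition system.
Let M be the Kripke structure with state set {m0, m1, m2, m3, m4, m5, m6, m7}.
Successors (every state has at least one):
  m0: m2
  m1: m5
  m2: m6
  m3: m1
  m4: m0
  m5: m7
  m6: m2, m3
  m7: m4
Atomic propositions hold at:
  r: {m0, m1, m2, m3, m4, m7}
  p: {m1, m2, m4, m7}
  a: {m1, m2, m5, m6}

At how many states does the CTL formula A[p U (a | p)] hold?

Sat(a | p) = {m1, m2, m4, m5, m6, m7}
A[p U (a | p)]: least fixpoint, start Z0 = Sat((a | p)) = {m1, m2, m4, m5, m6, m7}, add states in Sat(p) with every successor in Z. Already a fixed point.
Sat(A[p U (a | p)]) = {m1, m2, m4, m5, m6, m7}
|Sat(A[p U (a | p)])| = |{m1, m2, m4, m5, m6, m7}| = 6.

6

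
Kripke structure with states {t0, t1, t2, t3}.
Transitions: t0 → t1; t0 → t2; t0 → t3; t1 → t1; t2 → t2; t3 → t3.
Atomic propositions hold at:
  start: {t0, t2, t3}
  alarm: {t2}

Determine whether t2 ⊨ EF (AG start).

Yes

AG start: greatest fixpoint, start Z0 = {t0, t2, t3}, keep only states in Sat with every successor in Z. Z1 = {t2, t3}; fixed.
Sat(AG start) = {t2, t3}
EF (AG start): least fixpoint, start Z0 = {t2, t3}, add states with some successor in Z. Z1 = {t0, t2, t3}; fixed.
Sat(EF (AG start)) = {t0, t2, t3}
t2 ∈ Sat(EF (AG start)) = {t0, t2, t3}, so the formula holds at t2.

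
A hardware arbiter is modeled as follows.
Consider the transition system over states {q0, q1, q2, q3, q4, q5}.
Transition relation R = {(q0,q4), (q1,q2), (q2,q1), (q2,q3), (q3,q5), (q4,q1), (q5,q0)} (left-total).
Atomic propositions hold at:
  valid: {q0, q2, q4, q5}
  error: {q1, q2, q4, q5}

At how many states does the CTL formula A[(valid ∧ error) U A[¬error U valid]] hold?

5

Sat(valid ∧ error) = {q2, q4, q5}
Sat(¬error) = {q0, q3}
A[¬error U valid]: least fixpoint, start Z0 = Sat(valid) = {q0, q2, q4, q5}, add states in Sat(¬error) with every successor in Z. Z1 = {q0, q2, q3, q4, q5}; fixed.
Sat(A[¬error U valid]) = {q0, q2, q3, q4, q5}
A[(valid ∧ error) U A[¬error U valid]]: least fixpoint, start Z0 = Sat(A[¬error U valid]) = {q0, q2, q3, q4, q5}, add states in Sat(valid ∧ error) with every successor in Z. Already a fixed point.
Sat(A[(valid ∧ error) U A[¬error U valid]]) = {q0, q2, q3, q4, q5}
|Sat(A[(valid ∧ error) U A[¬error U valid]])| = |{q0, q2, q3, q4, q5}| = 5.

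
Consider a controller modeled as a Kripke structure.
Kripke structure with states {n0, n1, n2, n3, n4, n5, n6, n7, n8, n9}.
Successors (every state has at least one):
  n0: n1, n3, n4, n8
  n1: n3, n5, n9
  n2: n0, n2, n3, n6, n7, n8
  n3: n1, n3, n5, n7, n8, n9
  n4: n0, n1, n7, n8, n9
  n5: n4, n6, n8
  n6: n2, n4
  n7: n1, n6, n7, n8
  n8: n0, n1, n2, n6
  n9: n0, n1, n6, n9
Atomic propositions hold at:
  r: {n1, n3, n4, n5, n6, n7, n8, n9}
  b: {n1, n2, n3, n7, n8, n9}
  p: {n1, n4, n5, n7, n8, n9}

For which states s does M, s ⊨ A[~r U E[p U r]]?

{n0, n1, n3, n4, n5, n6, n7, n8, n9}

Sat(~r) = {n0, n2}
E[p U r]: least fixpoint, start Z0 = Sat(r) = {n1, n3, n4, n5, n6, n7, n8, n9}, add states in Sat(p) with some successor in Z. Already a fixed point.
Sat(E[p U r]) = {n1, n3, n4, n5, n6, n7, n8, n9}
A[~r U E[p U r]]: least fixpoint, start Z0 = Sat(E[p U r]) = {n1, n3, n4, n5, n6, n7, n8, n9}, add states in Sat(~r) with every successor in Z. Z1 = {n0, n1, n3, n4, n5, n6, n7, n8, n9}; fixed.
Sat(A[~r U E[p U r]]) = {n0, n1, n3, n4, n5, n6, n7, n8, n9}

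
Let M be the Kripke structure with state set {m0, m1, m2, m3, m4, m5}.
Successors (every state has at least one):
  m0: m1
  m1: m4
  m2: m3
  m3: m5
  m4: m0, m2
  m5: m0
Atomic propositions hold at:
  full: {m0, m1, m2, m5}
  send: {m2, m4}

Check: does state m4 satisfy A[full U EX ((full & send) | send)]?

Yes

Sat(full & send) = {m2}
Sat((full & send) | send) = {m2, m4}
Sat(EX ((full & send) | send)) = {s : some successor in {m2, m4}} = {m1, m4}
A[full U EX ((full & send) | send)]: least fixpoint, start Z0 = Sat(EX ((full & send) | send)) = {m1, m4}, add states in Sat(full) with every successor in Z. Z1 = {m0, m1, m4}; Z2 = {m0, m1, m4, m5}; fixed.
Sat(A[full U EX ((full & send) | send)]) = {m0, m1, m4, m5}
m4 ∈ Sat(A[full U EX ((full & send) | send)]) = {m0, m1, m4, m5}, so the formula holds at m4.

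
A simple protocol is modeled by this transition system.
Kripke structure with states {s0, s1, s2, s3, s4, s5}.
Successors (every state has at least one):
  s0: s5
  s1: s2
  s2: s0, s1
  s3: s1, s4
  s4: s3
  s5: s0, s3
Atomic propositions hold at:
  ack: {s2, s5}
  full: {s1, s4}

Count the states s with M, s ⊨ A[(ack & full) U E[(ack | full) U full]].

Sat(ack & full) = ∅
Sat(ack | full) = {s1, s2, s4, s5}
E[(ack | full) U full]: least fixpoint, start Z0 = Sat(full) = {s1, s4}, add states in Sat(ack | full) with some successor in Z. Z1 = {s1, s2, s4}; fixed.
Sat(E[(ack | full) U full]) = {s1, s2, s4}
A[(ack & full) U E[(ack | full) U full]]: least fixpoint, start Z0 = Sat(E[(ack | full) U full]) = {s1, s2, s4}, add states in Sat(ack & full) with every successor in Z. Already a fixed point.
Sat(A[(ack & full) U E[(ack | full) U full]]) = {s1, s2, s4}
|Sat(A[(ack & full) U E[(ack | full) U full]])| = |{s1, s2, s4}| = 3.

3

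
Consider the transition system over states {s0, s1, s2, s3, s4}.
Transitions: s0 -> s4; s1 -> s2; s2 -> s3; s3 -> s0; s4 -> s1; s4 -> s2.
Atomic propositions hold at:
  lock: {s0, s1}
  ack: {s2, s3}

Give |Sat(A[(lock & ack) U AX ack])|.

2

Sat(lock & ack) = ∅
Sat(AX ack) = {s : every successor in {s2, s3}} = {s1, s2}
A[(lock & ack) U AX ack]: least fixpoint, start Z0 = Sat(AX ack) = {s1, s2}, add states in Sat(lock & ack) with every successor in Z. Already a fixed point.
Sat(A[(lock & ack) U AX ack]) = {s1, s2}
|Sat(A[(lock & ack) U AX ack])| = |{s1, s2}| = 2.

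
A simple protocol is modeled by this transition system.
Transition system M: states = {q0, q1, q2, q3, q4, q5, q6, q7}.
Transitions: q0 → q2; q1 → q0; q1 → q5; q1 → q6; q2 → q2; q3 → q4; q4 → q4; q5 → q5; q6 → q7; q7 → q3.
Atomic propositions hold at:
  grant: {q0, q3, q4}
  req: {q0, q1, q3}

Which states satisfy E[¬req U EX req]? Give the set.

Sat(¬req) = {q2, q4, q5, q6, q7}
Sat(EX req) = {s : some successor in {q0, q1, q3}} = {q1, q7}
E[¬req U EX req]: least fixpoint, start Z0 = Sat(EX req) = {q1, q7}, add states in Sat(¬req) with some successor in Z. Z1 = {q1, q6, q7}; fixed.
Sat(E[¬req U EX req]) = {q1, q6, q7}

{q1, q6, q7}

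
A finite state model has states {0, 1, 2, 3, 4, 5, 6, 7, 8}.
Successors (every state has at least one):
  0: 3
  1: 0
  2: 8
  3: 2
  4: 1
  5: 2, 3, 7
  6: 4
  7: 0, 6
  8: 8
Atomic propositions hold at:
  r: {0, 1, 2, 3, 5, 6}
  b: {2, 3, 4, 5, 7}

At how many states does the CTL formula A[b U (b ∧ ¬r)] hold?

Sat(¬r) = {4, 7, 8}
Sat(b ∧ ¬r) = {4, 7}
A[b U (b ∧ ¬r)]: least fixpoint, start Z0 = Sat((b ∧ ¬r)) = {4, 7}, add states in Sat(b) with every successor in Z. Already a fixed point.
Sat(A[b U (b ∧ ¬r)]) = {4, 7}
|Sat(A[b U (b ∧ ¬r)])| = |{4, 7}| = 2.

2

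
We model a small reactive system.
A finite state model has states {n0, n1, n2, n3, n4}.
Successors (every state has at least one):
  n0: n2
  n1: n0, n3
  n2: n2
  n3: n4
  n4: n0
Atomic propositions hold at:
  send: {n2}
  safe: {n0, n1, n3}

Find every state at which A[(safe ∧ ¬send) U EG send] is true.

Sat(¬send) = {n0, n1, n3, n4}
Sat(safe ∧ ¬send) = {n0, n1, n3}
EG send: greatest fixpoint, start Z0 = {n2}, keep only states in Sat with some successor in Z. Already a fixed point.
Sat(EG send) = {n2}
A[(safe ∧ ¬send) U EG send]: least fixpoint, start Z0 = Sat(EG send) = {n2}, add states in Sat(safe ∧ ¬send) with every successor in Z. Z1 = {n0, n2}; fixed.
Sat(A[(safe ∧ ¬send) U EG send]) = {n0, n2}

{n0, n2}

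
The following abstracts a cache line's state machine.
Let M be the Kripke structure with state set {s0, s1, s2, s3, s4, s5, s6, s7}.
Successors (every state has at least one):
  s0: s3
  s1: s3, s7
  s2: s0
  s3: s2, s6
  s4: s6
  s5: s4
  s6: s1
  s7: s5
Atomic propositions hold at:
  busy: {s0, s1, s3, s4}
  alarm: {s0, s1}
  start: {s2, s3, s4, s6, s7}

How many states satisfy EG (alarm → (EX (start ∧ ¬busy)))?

6

Sat(¬busy) = {s2, s5, s6, s7}
Sat(start ∧ ¬busy) = {s2, s6, s7}
Sat(EX (start ∧ ¬busy)) = {s : some successor in {s2, s6, s7}} = {s1, s3, s4}
Sat(alarm → (EX (start ∧ ¬busy))) = {s1, s2, s3, s4, s5, s6, s7}
EG (alarm → (EX (start ∧ ¬busy))): greatest fixpoint, start Z0 = {s1, s2, s3, s4, s5, s6, s7}, keep only states in Sat with some successor in Z. Z1 = {s1, s3, s4, s5, s6, s7}; fixed.
Sat(EG (alarm → (EX (start ∧ ¬busy)))) = {s1, s3, s4, s5, s6, s7}
|Sat(EG (alarm → (EX (start ∧ ¬busy))))| = |{s1, s3, s4, s5, s6, s7}| = 6.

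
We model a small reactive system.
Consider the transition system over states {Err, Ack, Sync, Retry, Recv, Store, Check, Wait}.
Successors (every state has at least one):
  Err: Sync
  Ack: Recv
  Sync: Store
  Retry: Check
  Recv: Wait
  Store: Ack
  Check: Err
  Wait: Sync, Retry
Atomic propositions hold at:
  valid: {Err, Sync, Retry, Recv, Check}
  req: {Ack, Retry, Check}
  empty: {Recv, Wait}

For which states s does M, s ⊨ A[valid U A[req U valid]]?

A[req U valid]: least fixpoint, start Z0 = Sat(valid) = {Err, Sync, Retry, Recv, Check}, add states in Sat(req) with every successor in Z. Z1 = {Err, Ack, Sync, Retry, Recv, Check}; fixed.
Sat(A[req U valid]) = {Err, Ack, Sync, Retry, Recv, Check}
A[valid U A[req U valid]]: least fixpoint, start Z0 = Sat(A[req U valid]) = {Err, Ack, Sync, Retry, Recv, Check}, add states in Sat(valid) with every successor in Z. Already a fixed point.
Sat(A[valid U A[req U valid]]) = {Err, Ack, Sync, Retry, Recv, Check}

{Err, Ack, Sync, Retry, Recv, Check}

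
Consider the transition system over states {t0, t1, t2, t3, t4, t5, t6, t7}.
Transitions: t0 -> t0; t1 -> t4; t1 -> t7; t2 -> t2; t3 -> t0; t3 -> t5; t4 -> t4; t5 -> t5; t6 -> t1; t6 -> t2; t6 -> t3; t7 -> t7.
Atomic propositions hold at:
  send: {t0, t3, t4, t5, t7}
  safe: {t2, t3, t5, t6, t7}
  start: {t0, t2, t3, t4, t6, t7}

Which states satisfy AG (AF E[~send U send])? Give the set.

{t0, t1, t3, t4, t5, t7}

Sat(~send) = {t1, t2, t6}
E[~send U send]: least fixpoint, start Z0 = Sat(send) = {t0, t3, t4, t5, t7}, add states in Sat(~send) with some successor in Z. Z1 = {t0, t1, t3, t4, t5, t6, t7}; fixed.
Sat(E[~send U send]) = {t0, t1, t3, t4, t5, t6, t7}
AF E[~send U send]: least fixpoint, start Z0 = {t0, t1, t3, t4, t5, t6, t7}, add states with every successor in Z. Already a fixed point.
Sat(AF E[~send U send]) = {t0, t1, t3, t4, t5, t6, t7}
AG (AF E[~send U send]): greatest fixpoint, start Z0 = {t0, t1, t3, t4, t5, t6, t7}, keep only states in Sat with every successor in Z. Z1 = {t0, t1, t3, t4, t5, t7}; fixed.
Sat(AG (AF E[~send U send])) = {t0, t1, t3, t4, t5, t7}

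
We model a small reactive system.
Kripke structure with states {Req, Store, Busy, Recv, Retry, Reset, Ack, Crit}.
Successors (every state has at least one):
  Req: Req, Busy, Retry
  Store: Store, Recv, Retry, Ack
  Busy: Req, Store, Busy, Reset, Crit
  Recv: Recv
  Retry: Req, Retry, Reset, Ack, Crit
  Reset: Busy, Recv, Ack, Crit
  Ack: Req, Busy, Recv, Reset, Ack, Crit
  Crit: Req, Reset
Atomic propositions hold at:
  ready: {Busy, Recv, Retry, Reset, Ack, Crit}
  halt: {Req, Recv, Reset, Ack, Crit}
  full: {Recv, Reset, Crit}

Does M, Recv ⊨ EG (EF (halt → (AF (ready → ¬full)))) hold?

No

Sat(¬full) = {Req, Store, Busy, Retry, Ack}
Sat(ready → ¬full) = {Req, Store, Busy, Retry, Ack}
AF (ready → ¬full): least fixpoint, start Z0 = {Req, Store, Busy, Retry, Ack}, add states with every successor in Z. Already a fixed point.
Sat(AF (ready → ¬full)) = {Req, Store, Busy, Retry, Ack}
Sat(halt → (AF (ready → ¬full))) = {Req, Store, Busy, Retry, Ack}
EF (halt → (AF (ready → ¬full))): least fixpoint, start Z0 = {Req, Store, Busy, Retry, Ack}, add states with some successor in Z. Z1 = {Req, Store, Busy, Retry, Reset, Ack, Crit}; fixed.
Sat(EF (halt → (AF (ready → ¬full)))) = {Req, Store, Busy, Retry, Reset, Ack, Crit}
EG (EF (halt → (AF (ready → ¬full)))): greatest fixpoint, start Z0 = {Req, Store, Busy, Retry, Reset, Ack, Crit}, keep only states in Sat with some successor in Z. Already a fixed point.
Sat(EG (EF (halt → (AF (ready → ¬full))))) = {Req, Store, Busy, Retry, Reset, Ack, Crit}
Recv ∉ Sat(EG (EF (halt → (AF (ready → ¬full))))) = {Req, Store, Busy, Retry, Reset, Ack, Crit}, so the formula does not hold at Recv.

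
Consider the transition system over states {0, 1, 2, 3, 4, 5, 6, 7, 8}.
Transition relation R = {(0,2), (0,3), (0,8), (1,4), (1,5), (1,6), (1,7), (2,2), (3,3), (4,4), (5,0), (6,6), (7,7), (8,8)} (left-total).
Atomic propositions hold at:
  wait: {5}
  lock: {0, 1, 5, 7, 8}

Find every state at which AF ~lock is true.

Sat(~lock) = {2, 3, 4, 6}
AF ~lock: least fixpoint, start Z0 = {2, 3, 4, 6}, add states with every successor in Z. Already a fixed point.
Sat(AF ~lock) = {2, 3, 4, 6}

{2, 3, 4, 6}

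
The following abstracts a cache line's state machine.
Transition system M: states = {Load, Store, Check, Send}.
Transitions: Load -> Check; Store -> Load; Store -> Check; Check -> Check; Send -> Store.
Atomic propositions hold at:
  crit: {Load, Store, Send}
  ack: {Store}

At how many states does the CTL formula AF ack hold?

2

AF ack: least fixpoint, start Z0 = {Store}, add states with every successor in Z. Z1 = {Store, Send}; fixed.
Sat(AF ack) = {Store, Send}
|Sat(AF ack)| = |{Store, Send}| = 2.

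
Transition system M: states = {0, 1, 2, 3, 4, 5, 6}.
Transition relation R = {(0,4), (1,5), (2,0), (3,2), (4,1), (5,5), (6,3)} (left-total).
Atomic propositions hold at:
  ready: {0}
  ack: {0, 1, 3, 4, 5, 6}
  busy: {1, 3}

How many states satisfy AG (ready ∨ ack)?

Sat(ready ∨ ack) = {0, 1, 3, 4, 5, 6}
AG (ready ∨ ack): greatest fixpoint, start Z0 = {0, 1, 3, 4, 5, 6}, keep only states in Sat with every successor in Z. Z1 = {0, 1, 4, 5, 6}; Z2 = {0, 1, 4, 5}; fixed.
Sat(AG (ready ∨ ack)) = {0, 1, 4, 5}
|Sat(AG (ready ∨ ack))| = |{0, 1, 4, 5}| = 4.

4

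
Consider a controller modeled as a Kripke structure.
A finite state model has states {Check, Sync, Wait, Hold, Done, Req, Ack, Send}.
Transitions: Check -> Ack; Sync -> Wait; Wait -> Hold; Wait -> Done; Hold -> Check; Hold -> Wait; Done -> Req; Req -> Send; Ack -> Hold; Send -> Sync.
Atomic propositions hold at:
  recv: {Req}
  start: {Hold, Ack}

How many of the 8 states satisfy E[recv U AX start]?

2

Sat(AX start) = {s : every successor in {Hold, Ack}} = {Check, Ack}
E[recv U AX start]: least fixpoint, start Z0 = Sat(AX start) = {Check, Ack}, add states in Sat(recv) with some successor in Z. Already a fixed point.
Sat(E[recv U AX start]) = {Check, Ack}
|Sat(E[recv U AX start])| = |{Check, Ack}| = 2.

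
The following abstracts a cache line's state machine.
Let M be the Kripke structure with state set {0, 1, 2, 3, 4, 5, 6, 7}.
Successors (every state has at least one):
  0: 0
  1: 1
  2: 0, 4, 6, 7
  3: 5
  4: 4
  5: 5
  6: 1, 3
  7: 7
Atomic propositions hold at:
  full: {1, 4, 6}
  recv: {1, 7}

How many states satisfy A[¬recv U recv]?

2

Sat(¬recv) = {0, 2, 3, 4, 5, 6}
A[¬recv U recv]: least fixpoint, start Z0 = Sat(recv) = {1, 7}, add states in Sat(¬recv) with every successor in Z. Already a fixed point.
Sat(A[¬recv U recv]) = {1, 7}
|Sat(A[¬recv U recv])| = |{1, 7}| = 2.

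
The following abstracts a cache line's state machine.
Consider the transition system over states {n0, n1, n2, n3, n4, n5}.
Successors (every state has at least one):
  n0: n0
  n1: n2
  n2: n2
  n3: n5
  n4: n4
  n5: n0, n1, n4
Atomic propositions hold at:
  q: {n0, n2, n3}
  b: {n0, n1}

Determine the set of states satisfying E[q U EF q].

EF q: least fixpoint, start Z0 = {n0, n2, n3}, add states with some successor in Z. Z1 = {n0, n1, n2, n3, n5}; fixed.
Sat(EF q) = {n0, n1, n2, n3, n5}
E[q U EF q]: least fixpoint, start Z0 = Sat(EF q) = {n0, n1, n2, n3, n5}, add states in Sat(q) with some successor in Z. Already a fixed point.
Sat(E[q U EF q]) = {n0, n1, n2, n3, n5}

{n0, n1, n2, n3, n5}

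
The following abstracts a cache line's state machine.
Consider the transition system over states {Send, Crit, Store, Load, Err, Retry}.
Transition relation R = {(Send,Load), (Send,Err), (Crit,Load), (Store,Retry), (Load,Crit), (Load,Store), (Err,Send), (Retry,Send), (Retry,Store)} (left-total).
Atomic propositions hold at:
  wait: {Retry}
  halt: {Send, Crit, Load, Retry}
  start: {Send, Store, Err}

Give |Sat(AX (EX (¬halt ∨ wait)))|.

4

Sat(¬halt) = {Store, Err}
Sat(¬halt ∨ wait) = {Store, Err, Retry}
Sat(EX (¬halt ∨ wait)) = {s : some successor in {Store, Err, Retry}} = {Send, Store, Load, Retry}
Sat(AX (EX (¬halt ∨ wait))) = {s : every successor in {Send, Store, Load, Retry}} = {Crit, Store, Err, Retry}
|Sat(AX (EX (¬halt ∨ wait)))| = |{Crit, Store, Err, Retry}| = 4.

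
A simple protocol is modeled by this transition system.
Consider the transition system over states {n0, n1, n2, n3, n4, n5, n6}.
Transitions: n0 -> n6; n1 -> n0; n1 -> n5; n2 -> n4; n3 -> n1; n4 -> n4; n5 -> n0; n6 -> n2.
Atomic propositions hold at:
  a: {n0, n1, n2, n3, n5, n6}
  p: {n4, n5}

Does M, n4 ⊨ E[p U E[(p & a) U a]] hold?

Sat(p & a) = {n5}
E[(p & a) U a]: least fixpoint, start Z0 = Sat(a) = {n0, n1, n2, n3, n5, n6}, add states in Sat(p & a) with some successor in Z. Already a fixed point.
Sat(E[(p & a) U a]) = {n0, n1, n2, n3, n5, n6}
E[p U E[(p & a) U a]]: least fixpoint, start Z0 = Sat(E[(p & a) U a]) = {n0, n1, n2, n3, n5, n6}, add states in Sat(p) with some successor in Z. Already a fixed point.
Sat(E[p U E[(p & a) U a]]) = {n0, n1, n2, n3, n5, n6}
n4 ∉ Sat(E[p U E[(p & a) U a]]) = {n0, n1, n2, n3, n5, n6}, so the formula does not hold at n4.

No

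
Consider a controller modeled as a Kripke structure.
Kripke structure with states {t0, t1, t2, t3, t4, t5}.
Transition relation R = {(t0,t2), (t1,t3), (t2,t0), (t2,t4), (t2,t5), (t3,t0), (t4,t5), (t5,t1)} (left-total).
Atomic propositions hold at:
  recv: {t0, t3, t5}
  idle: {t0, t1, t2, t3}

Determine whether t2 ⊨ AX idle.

Sat(AX idle) = {s : every successor in {t0, t1, t2, t3}} = {t0, t1, t3, t5}
t2 ∉ Sat(AX idle) = {t0, t1, t3, t5}, so the formula does not hold at t2.

No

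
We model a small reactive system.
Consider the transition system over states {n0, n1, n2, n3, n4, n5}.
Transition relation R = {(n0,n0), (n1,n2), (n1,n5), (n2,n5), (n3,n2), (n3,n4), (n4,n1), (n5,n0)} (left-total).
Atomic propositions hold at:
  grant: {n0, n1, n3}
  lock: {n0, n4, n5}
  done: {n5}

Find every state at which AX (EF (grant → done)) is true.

{n1, n2, n3, n4}

Sat(grant → done) = {n2, n4, n5}
EF (grant → done): least fixpoint, start Z0 = {n2, n4, n5}, add states with some successor in Z. Z1 = {n1, n2, n3, n4, n5}; fixed.
Sat(EF (grant → done)) = {n1, n2, n3, n4, n5}
Sat(AX (EF (grant → done))) = {s : every successor in {n1, n2, n3, n4, n5}} = {n1, n2, n3, n4}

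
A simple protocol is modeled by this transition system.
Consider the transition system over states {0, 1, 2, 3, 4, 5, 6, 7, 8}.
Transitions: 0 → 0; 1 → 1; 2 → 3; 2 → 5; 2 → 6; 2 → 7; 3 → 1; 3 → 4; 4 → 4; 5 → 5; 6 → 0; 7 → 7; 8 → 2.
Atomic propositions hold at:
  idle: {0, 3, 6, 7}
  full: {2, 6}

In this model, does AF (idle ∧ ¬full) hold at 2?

No

Sat(¬full) = {0, 1, 3, 4, 5, 7, 8}
Sat(idle ∧ ¬full) = {0, 3, 7}
AF (idle ∧ ¬full): least fixpoint, start Z0 = {0, 3, 7}, add states with every successor in Z. Z1 = {0, 3, 6, 7}; fixed.
Sat(AF (idle ∧ ¬full)) = {0, 3, 6, 7}
2 ∉ Sat(AF (idle ∧ ¬full)) = {0, 3, 6, 7}, so the formula does not hold at 2.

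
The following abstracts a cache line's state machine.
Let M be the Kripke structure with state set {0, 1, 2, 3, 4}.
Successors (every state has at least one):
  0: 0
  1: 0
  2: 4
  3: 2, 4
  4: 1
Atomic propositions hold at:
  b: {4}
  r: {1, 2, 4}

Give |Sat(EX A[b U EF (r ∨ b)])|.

Sat(r ∨ b) = {1, 2, 4}
EF (r ∨ b): least fixpoint, start Z0 = {1, 2, 4}, add states with some successor in Z. Z1 = {1, 2, 3, 4}; fixed.
Sat(EF (r ∨ b)) = {1, 2, 3, 4}
A[b U EF (r ∨ b)]: least fixpoint, start Z0 = Sat(EF (r ∨ b)) = {1, 2, 3, 4}, add states in Sat(b) with every successor in Z. Already a fixed point.
Sat(A[b U EF (r ∨ b)]) = {1, 2, 3, 4}
Sat(EX A[b U EF (r ∨ b)]) = {s : some successor in {1, 2, 3, 4}} = {2, 3, 4}
|Sat(EX A[b U EF (r ∨ b)])| = |{2, 3, 4}| = 3.

3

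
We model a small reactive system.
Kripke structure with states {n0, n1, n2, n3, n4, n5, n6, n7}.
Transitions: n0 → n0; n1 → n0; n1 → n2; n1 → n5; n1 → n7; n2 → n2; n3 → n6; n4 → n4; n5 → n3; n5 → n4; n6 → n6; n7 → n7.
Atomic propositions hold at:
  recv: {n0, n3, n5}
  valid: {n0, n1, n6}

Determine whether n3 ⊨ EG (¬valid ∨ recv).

Sat(¬valid) = {n2, n3, n4, n5, n7}
Sat(¬valid ∨ recv) = {n0, n2, n3, n4, n5, n7}
EG (¬valid ∨ recv): greatest fixpoint, start Z0 = {n0, n2, n3, n4, n5, n7}, keep only states in Sat with some successor in Z. Z1 = {n0, n2, n4, n5, n7}; fixed.
Sat(EG (¬valid ∨ recv)) = {n0, n2, n4, n5, n7}
n3 ∉ Sat(EG (¬valid ∨ recv)) = {n0, n2, n4, n5, n7}, so the formula does not hold at n3.

No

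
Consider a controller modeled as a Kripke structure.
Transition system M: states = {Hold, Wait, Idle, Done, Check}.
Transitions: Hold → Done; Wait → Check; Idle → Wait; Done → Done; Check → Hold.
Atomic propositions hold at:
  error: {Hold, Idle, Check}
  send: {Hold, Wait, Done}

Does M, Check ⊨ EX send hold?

Sat(EX send) = {s : some successor in {Hold, Wait, Done}} = {Hold, Idle, Done, Check}
Check ∈ Sat(EX send) = {Hold, Idle, Done, Check}, so the formula holds at Check.

Yes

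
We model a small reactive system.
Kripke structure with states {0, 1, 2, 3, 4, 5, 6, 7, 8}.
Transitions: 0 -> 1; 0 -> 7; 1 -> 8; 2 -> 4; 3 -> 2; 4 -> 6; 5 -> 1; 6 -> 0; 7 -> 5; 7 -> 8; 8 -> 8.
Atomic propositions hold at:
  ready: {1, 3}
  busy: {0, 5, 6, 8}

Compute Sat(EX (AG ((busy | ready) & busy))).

Sat(busy | ready) = {0, 1, 3, 5, 6, 8}
Sat((busy | ready) & busy) = {0, 5, 6, 8}
AG ((busy | ready) & busy): greatest fixpoint, start Z0 = {0, 5, 6, 8}, keep only states in Sat with every successor in Z. Z1 = {6, 8}; Z2 = {8}; fixed.
Sat(AG ((busy | ready) & busy)) = {8}
Sat(EX (AG ((busy | ready) & busy))) = {s : some successor in {8}} = {1, 7, 8}

{1, 7, 8}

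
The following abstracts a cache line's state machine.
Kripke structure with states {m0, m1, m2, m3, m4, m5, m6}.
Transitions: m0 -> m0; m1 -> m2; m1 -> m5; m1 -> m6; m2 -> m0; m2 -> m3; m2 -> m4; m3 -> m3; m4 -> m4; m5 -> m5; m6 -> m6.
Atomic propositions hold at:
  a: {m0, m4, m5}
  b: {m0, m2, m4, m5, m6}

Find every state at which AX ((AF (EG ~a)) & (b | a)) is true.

Sat(~a) = {m1, m2, m3, m6}
EG ~a: greatest fixpoint, start Z0 = {m1, m2, m3, m6}, keep only states in Sat with some successor in Z. Already a fixed point.
Sat(EG ~a) = {m1, m2, m3, m6}
AF (EG ~a): least fixpoint, start Z0 = {m1, m2, m3, m6}, add states with every successor in Z. Already a fixed point.
Sat(AF (EG ~a)) = {m1, m2, m3, m6}
Sat(b | a) = {m0, m2, m4, m5, m6}
Sat((AF (EG ~a)) & (b | a)) = {m2, m6}
Sat(AX ((AF (EG ~a)) & (b | a))) = {s : every successor in {m2, m6}} = {m6}

{m6}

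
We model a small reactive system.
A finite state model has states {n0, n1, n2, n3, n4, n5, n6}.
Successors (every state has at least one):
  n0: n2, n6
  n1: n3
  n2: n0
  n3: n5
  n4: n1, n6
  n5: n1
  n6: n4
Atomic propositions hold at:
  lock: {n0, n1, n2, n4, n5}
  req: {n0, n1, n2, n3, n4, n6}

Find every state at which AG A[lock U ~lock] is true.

{n1, n3, n4, n5, n6}

Sat(~lock) = {n3, n6}
A[lock U ~lock]: least fixpoint, start Z0 = Sat(~lock) = {n3, n6}, add states in Sat(lock) with every successor in Z. Z1 = {n1, n3, n6}; Z2 = {n1, n3, n4, n5, n6}; fixed.
Sat(A[lock U ~lock]) = {n1, n3, n4, n5, n6}
AG A[lock U ~lock]: greatest fixpoint, start Z0 = {n1, n3, n4, n5, n6}, keep only states in Sat with every successor in Z. Already a fixed point.
Sat(AG A[lock U ~lock]) = {n1, n3, n4, n5, n6}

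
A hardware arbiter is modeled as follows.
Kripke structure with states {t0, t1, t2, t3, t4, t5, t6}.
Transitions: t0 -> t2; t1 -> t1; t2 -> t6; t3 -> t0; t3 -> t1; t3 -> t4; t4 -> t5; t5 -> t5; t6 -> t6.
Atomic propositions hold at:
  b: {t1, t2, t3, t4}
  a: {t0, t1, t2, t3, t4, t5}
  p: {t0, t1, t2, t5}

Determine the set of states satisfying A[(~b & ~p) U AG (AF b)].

Sat(~b) = {t0, t5, t6}
Sat(~p) = {t3, t4, t6}
Sat(~b & ~p) = {t6}
AF b: least fixpoint, start Z0 = {t1, t2, t3, t4}, add states with every successor in Z. Z1 = {t0, t1, t2, t3, t4}; fixed.
Sat(AF b) = {t0, t1, t2, t3, t4}
AG (AF b): greatest fixpoint, start Z0 = {t0, t1, t2, t3, t4}, keep only states in Sat with every successor in Z. Z1 = {t0, t1, t3}; Z2 = {t1}; fixed.
Sat(AG (AF b)) = {t1}
A[(~b & ~p) U AG (AF b)]: least fixpoint, start Z0 = Sat(AG (AF b)) = {t1}, add states in Sat(~b & ~p) with every successor in Z. Already a fixed point.
Sat(A[(~b & ~p) U AG (AF b)]) = {t1}

{t1}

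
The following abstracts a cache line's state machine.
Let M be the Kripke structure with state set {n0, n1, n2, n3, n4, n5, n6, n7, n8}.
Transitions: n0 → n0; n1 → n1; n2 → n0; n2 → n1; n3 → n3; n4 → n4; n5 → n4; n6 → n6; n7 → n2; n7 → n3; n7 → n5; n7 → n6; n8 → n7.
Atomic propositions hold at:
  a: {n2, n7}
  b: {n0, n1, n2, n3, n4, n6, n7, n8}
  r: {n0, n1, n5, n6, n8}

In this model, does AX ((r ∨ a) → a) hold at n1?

No

Sat(r ∨ a) = {n0, n1, n2, n5, n6, n7, n8}
Sat((r ∨ a) → a) = {n2, n3, n4, n7}
Sat(AX ((r ∨ a) → a)) = {s : every successor in {n2, n3, n4, n7}} = {n3, n4, n5, n8}
n1 ∉ Sat(AX ((r ∨ a) → a)) = {n3, n4, n5, n8}, so the formula does not hold at n1.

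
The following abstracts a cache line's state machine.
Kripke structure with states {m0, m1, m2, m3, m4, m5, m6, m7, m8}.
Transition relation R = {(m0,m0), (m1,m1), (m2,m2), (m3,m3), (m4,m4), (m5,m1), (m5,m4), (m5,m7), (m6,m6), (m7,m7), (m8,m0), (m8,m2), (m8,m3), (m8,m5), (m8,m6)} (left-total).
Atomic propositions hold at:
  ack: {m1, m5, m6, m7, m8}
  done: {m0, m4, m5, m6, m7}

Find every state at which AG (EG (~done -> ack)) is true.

Sat(~done) = {m1, m2, m3, m8}
Sat(~done -> ack) = {m0, m1, m4, m5, m6, m7, m8}
EG (~done -> ack): greatest fixpoint, start Z0 = {m0, m1, m4, m5, m6, m7, m8}, keep only states in Sat with some successor in Z. Already a fixed point.
Sat(EG (~done -> ack)) = {m0, m1, m4, m5, m6, m7, m8}
AG (EG (~done -> ack)): greatest fixpoint, start Z0 = {m0, m1, m4, m5, m6, m7, m8}, keep only states in Sat with every successor in Z. Z1 = {m0, m1, m4, m5, m6, m7}; fixed.
Sat(AG (EG (~done -> ack))) = {m0, m1, m4, m5, m6, m7}

{m0, m1, m4, m5, m6, m7}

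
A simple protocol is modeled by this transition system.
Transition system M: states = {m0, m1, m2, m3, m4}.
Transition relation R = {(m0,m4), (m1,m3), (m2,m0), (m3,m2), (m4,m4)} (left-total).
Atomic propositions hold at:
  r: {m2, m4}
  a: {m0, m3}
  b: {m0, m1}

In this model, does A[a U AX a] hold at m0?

Sat(AX a) = {s : every successor in {m0, m3}} = {m1, m2}
A[a U AX a]: least fixpoint, start Z0 = Sat(AX a) = {m1, m2}, add states in Sat(a) with every successor in Z. Z1 = {m1, m2, m3}; fixed.
Sat(A[a U AX a]) = {m1, m2, m3}
m0 ∉ Sat(A[a U AX a]) = {m1, m2, m3}, so the formula does not hold at m0.

No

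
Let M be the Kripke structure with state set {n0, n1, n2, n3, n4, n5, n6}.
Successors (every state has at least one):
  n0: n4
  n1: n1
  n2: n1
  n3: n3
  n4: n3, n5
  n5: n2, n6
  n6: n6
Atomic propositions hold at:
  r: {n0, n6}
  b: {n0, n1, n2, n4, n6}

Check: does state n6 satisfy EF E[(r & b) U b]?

Sat(r & b) = {n0, n6}
E[(r & b) U b]: least fixpoint, start Z0 = Sat(b) = {n0, n1, n2, n4, n6}, add states in Sat(r & b) with some successor in Z. Already a fixed point.
Sat(E[(r & b) U b]) = {n0, n1, n2, n4, n6}
EF E[(r & b) U b]: least fixpoint, start Z0 = {n0, n1, n2, n4, n6}, add states with some successor in Z. Z1 = {n0, n1, n2, n4, n5, n6}; fixed.
Sat(EF E[(r & b) U b]) = {n0, n1, n2, n4, n5, n6}
n6 ∈ Sat(EF E[(r & b) U b]) = {n0, n1, n2, n4, n5, n6}, so the formula holds at n6.

Yes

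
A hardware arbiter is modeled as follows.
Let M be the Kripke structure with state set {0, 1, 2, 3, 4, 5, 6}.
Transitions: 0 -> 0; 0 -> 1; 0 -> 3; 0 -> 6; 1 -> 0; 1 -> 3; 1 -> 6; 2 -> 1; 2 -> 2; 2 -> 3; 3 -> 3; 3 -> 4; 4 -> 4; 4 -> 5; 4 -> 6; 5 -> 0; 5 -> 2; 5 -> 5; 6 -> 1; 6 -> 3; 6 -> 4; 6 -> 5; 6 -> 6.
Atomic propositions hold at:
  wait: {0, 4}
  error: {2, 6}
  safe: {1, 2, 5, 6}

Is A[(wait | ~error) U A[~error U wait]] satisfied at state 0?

Sat(~error) = {0, 1, 3, 4, 5}
Sat(wait | ~error) = {0, 1, 3, 4, 5}
A[~error U wait]: least fixpoint, start Z0 = Sat(wait) = {0, 4}, add states in Sat(~error) with every successor in Z. Already a fixed point.
Sat(A[~error U wait]) = {0, 4}
A[(wait | ~error) U A[~error U wait]]: least fixpoint, start Z0 = Sat(A[~error U wait]) = {0, 4}, add states in Sat(wait | ~error) with every successor in Z. Already a fixed point.
Sat(A[(wait | ~error) U A[~error U wait]]) = {0, 4}
0 ∈ Sat(A[(wait | ~error) U A[~error U wait]]) = {0, 4}, so the formula holds at 0.

Yes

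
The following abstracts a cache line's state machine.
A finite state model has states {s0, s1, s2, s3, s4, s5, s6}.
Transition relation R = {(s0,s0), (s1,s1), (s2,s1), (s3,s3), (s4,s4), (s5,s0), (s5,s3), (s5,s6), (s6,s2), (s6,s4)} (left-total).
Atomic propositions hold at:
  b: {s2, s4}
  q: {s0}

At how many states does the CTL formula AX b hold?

Sat(AX b) = {s : every successor in {s2, s4}} = {s4, s6}
|Sat(AX b)| = |{s4, s6}| = 2.

2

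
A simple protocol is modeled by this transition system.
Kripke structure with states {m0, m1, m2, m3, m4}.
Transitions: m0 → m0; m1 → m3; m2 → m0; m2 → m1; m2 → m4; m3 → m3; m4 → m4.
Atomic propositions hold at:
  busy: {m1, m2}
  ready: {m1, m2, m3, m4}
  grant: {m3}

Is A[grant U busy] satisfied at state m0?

A[grant U busy]: least fixpoint, start Z0 = Sat(busy) = {m1, m2}, add states in Sat(grant) with every successor in Z. Already a fixed point.
Sat(A[grant U busy]) = {m1, m2}
m0 ∉ Sat(A[grant U busy]) = {m1, m2}, so the formula does not hold at m0.

No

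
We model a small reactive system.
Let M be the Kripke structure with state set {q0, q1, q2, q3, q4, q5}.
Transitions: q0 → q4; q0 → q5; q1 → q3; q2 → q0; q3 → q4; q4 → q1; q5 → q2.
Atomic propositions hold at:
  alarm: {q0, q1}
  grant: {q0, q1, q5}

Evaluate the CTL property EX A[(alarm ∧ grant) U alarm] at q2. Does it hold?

Yes

Sat(alarm ∧ grant) = {q0, q1}
A[(alarm ∧ grant) U alarm]: least fixpoint, start Z0 = Sat(alarm) = {q0, q1}, add states in Sat(alarm ∧ grant) with every successor in Z. Already a fixed point.
Sat(A[(alarm ∧ grant) U alarm]) = {q0, q1}
Sat(EX A[(alarm ∧ grant) U alarm]) = {s : some successor in {q0, q1}} = {q2, q4}
q2 ∈ Sat(EX A[(alarm ∧ grant) U alarm]) = {q2, q4}, so the formula holds at q2.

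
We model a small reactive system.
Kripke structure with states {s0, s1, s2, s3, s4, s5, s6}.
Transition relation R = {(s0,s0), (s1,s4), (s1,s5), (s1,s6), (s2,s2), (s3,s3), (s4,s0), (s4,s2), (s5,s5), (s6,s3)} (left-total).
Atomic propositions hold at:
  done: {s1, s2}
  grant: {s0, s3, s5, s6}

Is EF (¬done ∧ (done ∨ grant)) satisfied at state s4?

Sat(¬done) = {s0, s3, s4, s5, s6}
Sat(done ∨ grant) = {s0, s1, s2, s3, s5, s6}
Sat(¬done ∧ (done ∨ grant)) = {s0, s3, s5, s6}
EF (¬done ∧ (done ∨ grant)): least fixpoint, start Z0 = {s0, s3, s5, s6}, add states with some successor in Z. Z1 = {s0, s1, s3, s4, s5, s6}; fixed.
Sat(EF (¬done ∧ (done ∨ grant))) = {s0, s1, s3, s4, s5, s6}
s4 ∈ Sat(EF (¬done ∧ (done ∨ grant))) = {s0, s1, s3, s4, s5, s6}, so the formula holds at s4.

Yes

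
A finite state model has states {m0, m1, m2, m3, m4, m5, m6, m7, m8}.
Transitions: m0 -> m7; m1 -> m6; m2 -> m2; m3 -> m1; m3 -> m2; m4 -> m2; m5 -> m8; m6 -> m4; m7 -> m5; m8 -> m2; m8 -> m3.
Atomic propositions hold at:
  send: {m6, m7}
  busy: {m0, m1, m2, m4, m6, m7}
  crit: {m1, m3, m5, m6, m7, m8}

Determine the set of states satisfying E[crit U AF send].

{m0, m1, m3, m5, m6, m7, m8}

AF send: least fixpoint, start Z0 = {m6, m7}, add states with every successor in Z. Z1 = {m0, m1, m6, m7}; fixed.
Sat(AF send) = {m0, m1, m6, m7}
E[crit U AF send]: least fixpoint, start Z0 = Sat(AF send) = {m0, m1, m6, m7}, add states in Sat(crit) with some successor in Z. Z1 = {m0, m1, m3, m6, m7}; Z2 = {m0, m1, m3, m6, m7, m8}; Z3 = {m0, m1, m3, m5, m6, m7, m8}; fixed.
Sat(E[crit U AF send]) = {m0, m1, m3, m5, m6, m7, m8}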